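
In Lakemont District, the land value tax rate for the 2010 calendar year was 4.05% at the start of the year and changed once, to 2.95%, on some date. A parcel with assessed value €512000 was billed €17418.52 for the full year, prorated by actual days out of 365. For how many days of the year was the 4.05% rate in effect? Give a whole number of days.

Let d = days at the first rate; then 365 − d days at the second rate.
€512000 × [4.05%·d + 2.95%·(365−d)] / 365 = €17418.52
Solving gives d = 150, so the new rate took effect on May 31, 2010.

150 days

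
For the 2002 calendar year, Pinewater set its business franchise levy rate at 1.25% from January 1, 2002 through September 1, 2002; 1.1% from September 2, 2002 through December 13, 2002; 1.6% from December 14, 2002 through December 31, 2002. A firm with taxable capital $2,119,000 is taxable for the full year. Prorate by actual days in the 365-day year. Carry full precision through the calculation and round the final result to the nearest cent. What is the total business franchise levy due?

$25,956.30

January 1 – September 1, 2002: 244 days at 1.25% → $2,119,000 × 1.25% × 244/365 = $17,706.7123
September 2 – December 13, 2002: 103 days at 1.1% → $2,119,000 × 1.1% × 103/365 = $6,577.6082
December 14 – December 31, 2002: 18 days at 1.6% → $2,119,000 × 1.6% × 18/365 = $1,671.9781
Total = $25,956.2986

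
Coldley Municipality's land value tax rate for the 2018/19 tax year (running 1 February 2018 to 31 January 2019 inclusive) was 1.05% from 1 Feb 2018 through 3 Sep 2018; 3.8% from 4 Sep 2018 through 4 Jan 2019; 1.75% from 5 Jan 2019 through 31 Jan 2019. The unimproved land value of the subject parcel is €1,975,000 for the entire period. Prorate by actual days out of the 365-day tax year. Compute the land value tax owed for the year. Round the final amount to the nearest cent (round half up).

€40,062.74

1 Feb – 3 Sep 2018: 215 days at 1.05% → €1,975,000 × 1.05% × 215/365 = €12,215.2397
4 Sep 2018 – 4 Jan 2019: 123 days at 3.8% → €1,975,000 × 3.8% × 123/365 = €25,290.8219
5 Jan – 31 Jan 2019: 27 days at 1.75% → €1,975,000 × 1.75% × 27/365 = €2,556.6781
Total = €40,062.7397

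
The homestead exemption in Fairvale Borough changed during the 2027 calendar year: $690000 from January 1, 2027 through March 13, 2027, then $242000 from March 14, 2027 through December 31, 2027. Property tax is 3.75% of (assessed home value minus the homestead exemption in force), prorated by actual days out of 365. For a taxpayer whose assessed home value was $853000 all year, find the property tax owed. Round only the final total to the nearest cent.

January 1 – March 13, 2027: 72 days, exemption $690000 → ($853000 − $690000) × 3.75% × 72/365 = $1205.7534
March 14 – December 31, 2027: 293 days, exemption $242000 → ($853000 − $242000) × 3.75% × 293/365 = $18392.7740
Total = $19598.5274

$19598.53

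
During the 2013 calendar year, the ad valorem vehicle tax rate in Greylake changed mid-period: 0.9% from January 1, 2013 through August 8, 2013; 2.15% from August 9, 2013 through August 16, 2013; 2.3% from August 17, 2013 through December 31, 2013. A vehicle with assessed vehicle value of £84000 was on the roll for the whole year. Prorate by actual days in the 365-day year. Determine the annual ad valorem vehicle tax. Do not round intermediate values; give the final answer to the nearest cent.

January 1 – August 8, 2013: 220 days at 0.9% → £84000 × 0.9% × 220/365 = £455.6712
August 9 – August 16, 2013: 8 days at 2.15% → £84000 × 2.15% × 8/365 = £39.5836
August 17 – December 31, 2013: 137 days at 2.3% → £84000 × 2.3% × 137/365 = £725.1616
Total = £1220.4164

£1220.42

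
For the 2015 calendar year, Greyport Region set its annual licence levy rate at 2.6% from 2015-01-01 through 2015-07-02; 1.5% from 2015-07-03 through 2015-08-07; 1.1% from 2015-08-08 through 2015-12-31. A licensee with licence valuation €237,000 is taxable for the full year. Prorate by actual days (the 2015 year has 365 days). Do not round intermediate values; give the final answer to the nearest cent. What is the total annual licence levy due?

2015-01-01 to 2015-07-02: 183 days at 2.6% → €237,000 × 2.6% × 183/365 = €3,089.4411
2015-07-03 to 2015-08-07: 36 days at 1.5% → €237,000 × 1.5% × 36/365 = €350.6301
2015-08-08 to 2015-12-31: 146 days at 1.1% → €237,000 × 1.1% × 146/365 = €1,042.8000
Total = €4,482.8712

€4,482.87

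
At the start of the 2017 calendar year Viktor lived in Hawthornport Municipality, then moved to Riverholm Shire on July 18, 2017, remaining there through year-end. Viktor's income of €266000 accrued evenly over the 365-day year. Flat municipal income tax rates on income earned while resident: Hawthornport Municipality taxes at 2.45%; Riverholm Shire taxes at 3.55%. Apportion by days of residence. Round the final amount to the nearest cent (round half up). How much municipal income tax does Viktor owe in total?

Hawthornport Municipality, January 1 – July 17, 2017: 198 days → €266000 × 2.45% × 198/365 = €3535.2493
Riverholm Shire, July 18 – December 31, 2017: 167 days → €266000 × 3.55% × 167/365 = €4320.4959
Total = €7855.7452

€7855.75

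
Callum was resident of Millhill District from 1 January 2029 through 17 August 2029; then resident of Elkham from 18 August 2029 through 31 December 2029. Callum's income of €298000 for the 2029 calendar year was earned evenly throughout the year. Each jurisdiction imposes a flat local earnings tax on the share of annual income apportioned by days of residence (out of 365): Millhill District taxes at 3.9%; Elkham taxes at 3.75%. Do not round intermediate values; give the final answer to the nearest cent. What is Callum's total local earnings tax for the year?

Millhill District, 1 January – 17 August 2029: 229 days → €298000 × 3.9% × 229/365 = €7291.6110
Elkham, 18 August – 31 December 2029: 136 days → €298000 × 3.75% × 136/365 = €4163.8356
Total = €11455.4466

€11455.45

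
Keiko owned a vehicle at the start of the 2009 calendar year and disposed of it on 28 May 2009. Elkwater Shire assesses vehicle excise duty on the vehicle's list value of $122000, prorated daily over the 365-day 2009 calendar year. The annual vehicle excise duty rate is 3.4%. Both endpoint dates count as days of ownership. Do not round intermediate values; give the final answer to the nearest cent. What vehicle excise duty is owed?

$1681.93

Days held (1 January – 28 May 2009): 148 out of 365
Tax = $122000 × 3.4% × 148/365 = $1681.9288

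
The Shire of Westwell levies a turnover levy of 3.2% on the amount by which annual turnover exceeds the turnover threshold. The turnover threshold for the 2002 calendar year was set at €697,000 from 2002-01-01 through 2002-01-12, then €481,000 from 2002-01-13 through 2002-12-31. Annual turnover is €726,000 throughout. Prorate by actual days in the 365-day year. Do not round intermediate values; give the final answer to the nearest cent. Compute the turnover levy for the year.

2002-01-01 to 2002-01-12: 12 days, exemption €697,000 → (€726,000 − €697,000) × 3.2% × 12/365 = €30.5096
2002-01-13 to 2002-12-31: 353 days, exemption €481,000 → (€726,000 − €481,000) × 3.2% × 353/365 = €7,582.2466
Total = €7,612.7562

€7,612.76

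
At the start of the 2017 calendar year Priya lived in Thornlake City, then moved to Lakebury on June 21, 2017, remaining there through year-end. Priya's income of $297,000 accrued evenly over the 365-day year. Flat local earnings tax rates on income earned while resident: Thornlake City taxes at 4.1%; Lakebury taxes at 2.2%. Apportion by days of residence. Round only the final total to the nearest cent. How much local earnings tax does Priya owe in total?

$9,177.71

Thornlake City, January 1 – June 20, 2017: 171 days → $297,000 × 4.1% × 171/365 = $5,704.8411
Lakebury, June 21 – December 31, 2017: 194 days → $297,000 × 2.2% × 194/365 = $3,472.8658
Total = $9,177.7068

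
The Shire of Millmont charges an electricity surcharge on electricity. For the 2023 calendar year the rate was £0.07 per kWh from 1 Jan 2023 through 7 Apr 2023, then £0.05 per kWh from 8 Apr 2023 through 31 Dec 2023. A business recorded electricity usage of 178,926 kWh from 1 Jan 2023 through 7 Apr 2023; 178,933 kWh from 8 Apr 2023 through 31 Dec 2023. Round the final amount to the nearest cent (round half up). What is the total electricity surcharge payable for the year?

1 Jan – 7 Apr 2023: 178,926 kWh at £0.07/kWh → £12,524.82
8 Apr – 31 Dec 2023: 178,933 kWh at £0.05/kWh → £8,946.65

£21,471.47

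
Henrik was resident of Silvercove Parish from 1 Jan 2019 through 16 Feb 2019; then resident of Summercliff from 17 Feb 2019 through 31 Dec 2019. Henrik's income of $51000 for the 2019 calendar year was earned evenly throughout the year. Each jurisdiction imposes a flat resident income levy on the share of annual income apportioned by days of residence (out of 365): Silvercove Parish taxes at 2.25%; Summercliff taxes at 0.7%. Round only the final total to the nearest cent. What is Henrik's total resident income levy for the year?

$458.79

Silvercove Parish, 1 Jan – 16 Feb 2019: 47 days → $51000 × 2.25% × 47/365 = $147.7603
Summercliff, 17 Feb – 31 Dec 2019: 318 days → $51000 × 0.7% × 318/365 = $311.0301
Total = $458.7904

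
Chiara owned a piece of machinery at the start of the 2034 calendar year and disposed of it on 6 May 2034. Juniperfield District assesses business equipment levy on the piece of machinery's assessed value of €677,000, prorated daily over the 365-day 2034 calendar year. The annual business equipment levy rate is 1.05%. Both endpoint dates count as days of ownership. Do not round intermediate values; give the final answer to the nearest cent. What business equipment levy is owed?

€2,453.89

Days held (1 Jan – 6 May 2034): 126 out of 365
Tax = €677,000 × 1.05% × 126/365 = €2,453.8932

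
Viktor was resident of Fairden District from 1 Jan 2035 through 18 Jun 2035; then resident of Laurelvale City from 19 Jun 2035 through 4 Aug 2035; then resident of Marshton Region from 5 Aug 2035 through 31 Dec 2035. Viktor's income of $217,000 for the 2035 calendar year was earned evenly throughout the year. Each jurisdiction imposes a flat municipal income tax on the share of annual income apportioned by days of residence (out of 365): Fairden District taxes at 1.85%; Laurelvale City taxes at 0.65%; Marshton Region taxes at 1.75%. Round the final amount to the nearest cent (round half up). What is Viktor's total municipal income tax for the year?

$3,590.61

Fairden District, 1 Jan – 18 Jun 2035: 169 days → $217,000 × 1.85% × 169/365 = $1,858.7685
Laurelvale City, 19 Jun – 4 Aug 2035: 47 days → $217,000 × 0.65% × 47/365 = $181.6260
Marshton Region, 5 Aug – 31 Dec 2035: 149 days → $217,000 × 1.75% × 149/365 = $1,550.2123
Total = $3,590.6068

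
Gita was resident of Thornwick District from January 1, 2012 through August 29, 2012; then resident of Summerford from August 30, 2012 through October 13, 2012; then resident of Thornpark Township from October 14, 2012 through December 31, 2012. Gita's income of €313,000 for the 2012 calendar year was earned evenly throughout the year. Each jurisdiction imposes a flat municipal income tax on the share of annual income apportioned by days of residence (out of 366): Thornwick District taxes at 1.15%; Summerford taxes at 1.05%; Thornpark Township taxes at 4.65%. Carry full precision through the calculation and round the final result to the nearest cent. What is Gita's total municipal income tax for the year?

€5,925.62

Thornwick District, January 1 – August 29, 2012: 242 days → €313,000 × 1.15% × 242/366 = €2,379.9973
Summerford, August 30 – October 13, 2012: 45 days → €313,000 × 1.05% × 45/366 = €404.0779
Thornpark Township, October 14 – December 31, 2012: 79 days → €313,000 × 4.65% × 79/366 = €3,141.5451
Total = €5,925.6202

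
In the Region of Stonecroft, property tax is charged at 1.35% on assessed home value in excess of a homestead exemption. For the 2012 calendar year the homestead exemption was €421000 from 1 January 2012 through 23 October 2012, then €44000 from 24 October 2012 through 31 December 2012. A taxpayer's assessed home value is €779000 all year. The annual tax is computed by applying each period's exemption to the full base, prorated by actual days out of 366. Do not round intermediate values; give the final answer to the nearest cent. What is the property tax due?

€5792.50

1 January – 23 October 2012: 297 days, exemption €421000 → (€779000 − €421000) × 1.35% × 297/366 = €3921.8607
24 October – 31 December 2012: 69 days, exemption €44000 → (€779000 − €44000) × 1.35% × 69/366 = €1870.6352
Total = €5792.4959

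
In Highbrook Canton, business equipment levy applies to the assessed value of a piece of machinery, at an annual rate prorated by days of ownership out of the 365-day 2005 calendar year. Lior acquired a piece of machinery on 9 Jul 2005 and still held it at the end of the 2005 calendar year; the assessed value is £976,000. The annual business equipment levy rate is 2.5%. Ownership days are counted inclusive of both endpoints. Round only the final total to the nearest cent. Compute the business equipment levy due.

£11,765.48

Days held (9 Jul – 31 Dec 2005): 176 out of 365
Tax = £976,000 × 2.5% × 176/365 = £11,765.4795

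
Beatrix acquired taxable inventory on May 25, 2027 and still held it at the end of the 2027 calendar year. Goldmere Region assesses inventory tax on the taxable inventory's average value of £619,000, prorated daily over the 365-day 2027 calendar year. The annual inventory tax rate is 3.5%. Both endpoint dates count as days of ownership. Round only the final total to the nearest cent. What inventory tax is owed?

Days held (May 25 – December 31, 2027): 221 out of 365
Tax = £619,000 × 3.5% × 221/365 = £13,117.7123

£13,117.71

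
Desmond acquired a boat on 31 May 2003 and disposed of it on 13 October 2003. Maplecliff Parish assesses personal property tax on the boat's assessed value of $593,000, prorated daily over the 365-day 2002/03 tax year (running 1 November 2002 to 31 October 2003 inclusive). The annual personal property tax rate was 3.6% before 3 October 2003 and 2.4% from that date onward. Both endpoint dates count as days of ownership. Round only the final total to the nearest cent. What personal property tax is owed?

$7,739.87

31 May – 2 October 2003: 125 days at 3.6% → $593,000 × 3.6% × 125/365 = $7,310.9589
3 October – 13 October 2003: 11 days at 2.4% → $593,000 × 2.4% × 11/365 = $428.9096
Total = $7,739.8685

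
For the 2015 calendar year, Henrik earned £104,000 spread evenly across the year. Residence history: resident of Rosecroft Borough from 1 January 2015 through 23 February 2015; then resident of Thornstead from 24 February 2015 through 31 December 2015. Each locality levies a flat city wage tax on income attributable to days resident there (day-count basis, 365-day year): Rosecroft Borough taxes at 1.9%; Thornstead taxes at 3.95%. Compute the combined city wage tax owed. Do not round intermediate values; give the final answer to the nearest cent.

£3,792.58

Rosecroft Borough, 1 January – 23 February 2015: 54 days → £104,000 × 1.9% × 54/365 = £292.3397
Thornstead, 24 February – 31 December 2015: 311 days → £104,000 × 3.95% × 311/365 = £3,500.2411
Total = £3,792.5808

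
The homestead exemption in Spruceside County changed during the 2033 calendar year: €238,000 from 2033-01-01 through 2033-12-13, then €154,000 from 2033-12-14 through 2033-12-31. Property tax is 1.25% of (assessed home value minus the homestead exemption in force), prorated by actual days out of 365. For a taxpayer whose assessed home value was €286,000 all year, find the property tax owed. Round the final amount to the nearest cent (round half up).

2033-01-01 to 2033-12-13: 347 days, exemption €238,000 → (€286,000 − €238,000) × 1.25% × 347/365 = €570.4110
2033-12-14 to 2033-12-31: 18 days, exemption €154,000 → (€286,000 − €154,000) × 1.25% × 18/365 = €81.3699
Total = €651.7808

€651.78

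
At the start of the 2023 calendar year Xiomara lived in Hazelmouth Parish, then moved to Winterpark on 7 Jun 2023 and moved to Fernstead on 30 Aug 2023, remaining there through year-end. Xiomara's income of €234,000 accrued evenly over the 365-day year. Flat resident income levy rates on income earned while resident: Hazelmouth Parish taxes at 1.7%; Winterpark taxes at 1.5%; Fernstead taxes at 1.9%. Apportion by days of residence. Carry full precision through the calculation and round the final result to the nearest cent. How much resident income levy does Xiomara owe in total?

€4,029.29

Hazelmouth Parish, 1 Jan – 6 Jun 2023: 157 days → €234,000 × 1.7% × 157/365 = €1,711.0849
Winterpark, 7 Jun – 29 Aug 2023: 84 days → €234,000 × 1.5% × 84/365 = €807.7808
Fernstead, 30 Aug – 31 Dec 2023: 124 days → €234,000 × 1.9% × 124/365 = €1,510.4219
Total = €4,029.2877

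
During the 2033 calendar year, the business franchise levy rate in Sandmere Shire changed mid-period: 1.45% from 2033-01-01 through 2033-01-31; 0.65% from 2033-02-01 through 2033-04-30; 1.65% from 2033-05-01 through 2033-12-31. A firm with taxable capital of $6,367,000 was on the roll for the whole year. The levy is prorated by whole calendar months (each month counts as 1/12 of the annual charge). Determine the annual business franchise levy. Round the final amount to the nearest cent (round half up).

$88,076.83

2033-01-01 to 2033-01-31: 1 month at 1.45% → $6,367,000 × 1.45% × 1/12 = $7,693.4583
2033-02-01 to 2033-04-30: 3 months at 0.65% → $6,367,000 × 0.65% × 3/12 = $10,346.3750
2033-05-01 to 2033-12-31: 8 months at 1.65% → $6,367,000 × 1.65% × 8/12 = $70,037.0000
Total = $88,076.8333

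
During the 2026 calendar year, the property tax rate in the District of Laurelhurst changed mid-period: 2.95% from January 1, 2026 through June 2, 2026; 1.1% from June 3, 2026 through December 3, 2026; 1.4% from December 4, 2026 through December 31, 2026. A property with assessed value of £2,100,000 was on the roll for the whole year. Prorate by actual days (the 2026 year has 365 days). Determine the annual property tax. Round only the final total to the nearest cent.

January 1 – June 2, 2026: 153 days at 2.95% → £2,100,000 × 2.95% × 153/365 = £25,968.0822
June 3 – December 3, 2026: 184 days at 1.1% → £2,100,000 × 1.1% × 184/365 = £11,644.9315
December 4 – December 31, 2026: 28 days at 1.4% → £2,100,000 × 1.4% × 28/365 = £2,255.3425
Total = £39,868.3562

£39,868.36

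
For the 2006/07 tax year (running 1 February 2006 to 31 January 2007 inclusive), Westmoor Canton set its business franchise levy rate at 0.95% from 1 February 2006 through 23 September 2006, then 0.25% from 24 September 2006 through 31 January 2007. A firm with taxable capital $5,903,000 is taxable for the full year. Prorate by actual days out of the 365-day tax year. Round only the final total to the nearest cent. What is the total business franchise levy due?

$41,361.43

1 February – 23 September 2006: 235 days at 0.95% → $5,903,000 × 0.95% × 235/365 = $36,105.3356
24 September 2006 – 31 January 2007: 130 days at 0.25% → $5,903,000 × 0.25% × 130/365 = $5,256.0959
Total = $41,361.4315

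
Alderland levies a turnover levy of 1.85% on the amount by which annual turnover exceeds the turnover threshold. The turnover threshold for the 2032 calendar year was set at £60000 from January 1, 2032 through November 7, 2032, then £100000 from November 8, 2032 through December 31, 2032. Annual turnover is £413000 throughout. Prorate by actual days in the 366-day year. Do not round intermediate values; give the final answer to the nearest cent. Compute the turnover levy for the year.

£6421.32

January 1 – November 7, 2032: 312 days, exemption £60000 → (£413000 − £60000) × 1.85% × 312/366 = £5566.9836
November 8 – December 31, 2032: 54 days, exemption £100000 → (£413000 − £100000) × 1.85% × 54/366 = £854.3361
Total = £6421.3197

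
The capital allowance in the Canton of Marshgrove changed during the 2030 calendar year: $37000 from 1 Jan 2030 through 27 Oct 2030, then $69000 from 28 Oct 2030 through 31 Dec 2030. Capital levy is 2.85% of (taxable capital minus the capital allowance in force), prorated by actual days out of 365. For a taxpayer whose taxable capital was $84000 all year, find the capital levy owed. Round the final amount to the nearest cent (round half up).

$1177.09

1 Jan – 27 Oct 2030: 300 days, exemption $37000 → ($84000 − $37000) × 2.85% × 300/365 = $1100.9589
28 Oct – 31 Dec 2030: 65 days, exemption $69000 → ($84000 − $69000) × 2.85% × 65/365 = $76.1301
Total = $1177.0890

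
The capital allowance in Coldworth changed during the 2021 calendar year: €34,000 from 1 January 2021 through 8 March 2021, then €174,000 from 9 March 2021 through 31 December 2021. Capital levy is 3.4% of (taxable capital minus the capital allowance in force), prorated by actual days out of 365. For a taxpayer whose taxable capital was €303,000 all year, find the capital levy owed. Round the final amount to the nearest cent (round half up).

1 January – 8 March 2021: 67 days, exemption €34,000 → (€303,000 − €34,000) × 3.4% × 67/365 = €1,678.8548
9 March – 31 December 2021: 298 days, exemption €174,000 → (€303,000 − €174,000) × 3.4% × 298/365 = €3,580.8986
Total = €5,259.7534

€5,259.75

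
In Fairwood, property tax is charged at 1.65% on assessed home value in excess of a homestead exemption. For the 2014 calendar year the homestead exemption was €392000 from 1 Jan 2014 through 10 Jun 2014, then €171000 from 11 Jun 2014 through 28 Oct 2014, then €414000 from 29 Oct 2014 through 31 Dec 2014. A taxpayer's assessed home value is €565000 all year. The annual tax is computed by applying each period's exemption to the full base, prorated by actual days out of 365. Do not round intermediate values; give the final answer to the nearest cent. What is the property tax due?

1 Jan – 10 Jun 2014: 161 days, exemption €392000 → (€565000 − €392000) × 1.65% × 161/365 = €1259.1082
11 Jun – 28 Oct 2014: 140 days, exemption €171000 → (€565000 − €171000) × 1.65% × 140/365 = €2493.5342
29 Oct – 31 Dec 2014: 64 days, exemption €414000 → (€565000 − €414000) × 1.65% × 64/365 = €436.8658
Total = €4189.5082

€4189.51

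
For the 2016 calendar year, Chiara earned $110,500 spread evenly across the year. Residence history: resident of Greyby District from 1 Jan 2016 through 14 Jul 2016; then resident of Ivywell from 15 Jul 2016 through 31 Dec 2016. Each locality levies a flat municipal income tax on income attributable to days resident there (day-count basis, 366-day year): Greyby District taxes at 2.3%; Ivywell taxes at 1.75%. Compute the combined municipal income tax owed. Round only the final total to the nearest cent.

$2,259.21

Greyby District, 1 Jan – 14 Jul 2016: 196 days → $110,500 × 2.3% × 196/366 = $1,361.0219
Ivywell, 15 Jul – 31 Dec 2016: 170 days → $110,500 × 1.75% × 170/366 = $898.1899
Total = $2,259.2117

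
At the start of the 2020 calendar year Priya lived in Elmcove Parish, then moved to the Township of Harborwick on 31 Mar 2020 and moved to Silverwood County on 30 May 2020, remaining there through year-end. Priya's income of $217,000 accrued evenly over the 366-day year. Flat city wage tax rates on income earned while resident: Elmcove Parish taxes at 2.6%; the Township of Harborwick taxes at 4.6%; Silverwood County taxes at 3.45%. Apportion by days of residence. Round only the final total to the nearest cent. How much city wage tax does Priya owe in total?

$7,442.03

Elmcove Parish, 1 Jan – 30 Mar 2020: 90 days → $217,000 × 2.6% × 90/366 = $1,387.3770
The Township of Harborwick, 31 Mar – 29 May 2020: 60 days → $217,000 × 4.6% × 60/366 = $1,636.3934
Silverwood County, 30 May – 31 Dec 2020: 216 days → $217,000 × 3.45% × 216/366 = $4,418.2623
Total = $7,442.0328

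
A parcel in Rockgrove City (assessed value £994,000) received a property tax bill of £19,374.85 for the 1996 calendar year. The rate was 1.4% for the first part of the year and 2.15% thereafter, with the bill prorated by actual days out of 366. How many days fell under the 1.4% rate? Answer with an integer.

Let d = days at the first rate; then 366 − d days at the second rate.
£994,000 × [1.4%·d + 2.15%·(366−d)] / 366 = £19,374.85
Solving gives d = 98, so the new rate took effect on 8 Apr 1996.

98 days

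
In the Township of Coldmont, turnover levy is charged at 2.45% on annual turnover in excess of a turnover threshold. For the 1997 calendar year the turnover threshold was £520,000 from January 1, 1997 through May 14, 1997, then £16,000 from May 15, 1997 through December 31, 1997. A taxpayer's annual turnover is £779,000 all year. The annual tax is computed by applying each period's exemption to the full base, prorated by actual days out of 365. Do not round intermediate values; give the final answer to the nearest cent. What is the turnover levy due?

January 1 – May 14, 1997: 134 days, exemption £520,000 → (£779,000 − £520,000) × 2.45% × 134/365 = £2,329.5808
May 15 – December 31, 1997: 231 days, exemption £16,000 → (£779,000 − £16,000) × 2.45% × 231/365 = £11,830.6808
Total = £14,160.2616

£14,160.26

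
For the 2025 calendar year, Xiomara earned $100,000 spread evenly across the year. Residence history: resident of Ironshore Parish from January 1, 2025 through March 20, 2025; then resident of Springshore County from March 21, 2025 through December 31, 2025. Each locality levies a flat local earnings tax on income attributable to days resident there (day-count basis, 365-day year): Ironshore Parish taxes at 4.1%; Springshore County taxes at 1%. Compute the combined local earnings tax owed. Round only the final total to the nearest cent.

Ironshore Parish, January 1 – March 20, 2025: 79 days → $100,000 × 4.1% × 79/365 = $887.3973
Springshore County, March 21 – December 31, 2025: 286 days → $100,000 × 1% × 286/365 = $783.5616
Total = $1,670.9589

$1,670.96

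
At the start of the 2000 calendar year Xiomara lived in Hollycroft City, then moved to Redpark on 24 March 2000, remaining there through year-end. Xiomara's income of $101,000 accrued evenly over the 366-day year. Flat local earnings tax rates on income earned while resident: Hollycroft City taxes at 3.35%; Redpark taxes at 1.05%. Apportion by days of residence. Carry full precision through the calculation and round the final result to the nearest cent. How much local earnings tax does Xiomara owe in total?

Hollycroft City, 1 January – 23 March 2000: 83 days → $101,000 × 3.35% × 83/366 = $767.2964
Redpark, 24 March – 31 December 2000: 283 days → $101,000 × 1.05% × 283/366 = $820.0041
Total = $1,587.3005

$1,587.30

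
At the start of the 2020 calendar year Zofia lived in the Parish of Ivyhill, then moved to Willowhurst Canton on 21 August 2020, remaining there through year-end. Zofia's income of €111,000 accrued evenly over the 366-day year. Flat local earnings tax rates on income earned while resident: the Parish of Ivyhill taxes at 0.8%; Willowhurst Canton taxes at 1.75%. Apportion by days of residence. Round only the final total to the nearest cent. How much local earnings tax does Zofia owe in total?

The Parish of Ivyhill, 1 January – 20 August 2020: 233 days → €111,000 × 0.8% × 233/366 = €565.3115
Willowhurst Canton, 21 August – 31 December 2020: 133 days → €111,000 × 1.75% × 133/366 = €705.8811
Total = €1,271.1926

€1,271.19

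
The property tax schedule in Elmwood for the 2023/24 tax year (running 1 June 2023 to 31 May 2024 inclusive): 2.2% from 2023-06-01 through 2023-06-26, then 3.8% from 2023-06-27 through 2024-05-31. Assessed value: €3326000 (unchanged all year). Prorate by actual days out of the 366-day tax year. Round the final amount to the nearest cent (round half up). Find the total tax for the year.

€122607.63

2023-06-01 to 2023-06-26: 26 days at 2.2% → €3326000 × 2.2% × 26/366 = €5198.0109
2023-06-27 to 2024-05-31: 340 days at 3.8% → €3326000 × 3.8% × 340/366 = €117409.6175
Total = €122607.6284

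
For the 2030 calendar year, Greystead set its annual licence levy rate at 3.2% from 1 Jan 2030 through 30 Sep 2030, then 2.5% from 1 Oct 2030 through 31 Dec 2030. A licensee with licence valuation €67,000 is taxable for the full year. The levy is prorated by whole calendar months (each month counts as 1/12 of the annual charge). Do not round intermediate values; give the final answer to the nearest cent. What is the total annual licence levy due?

1 Jan – 30 Sep 2030: 9 months at 3.2% → €67,000 × 3.2% × 9/12 = €1,608.0000
1 Oct – 31 Dec 2030: 3 months at 2.5% → €67,000 × 2.5% × 3/12 = €418.7500
Total = €2,026.7500

€2,026.75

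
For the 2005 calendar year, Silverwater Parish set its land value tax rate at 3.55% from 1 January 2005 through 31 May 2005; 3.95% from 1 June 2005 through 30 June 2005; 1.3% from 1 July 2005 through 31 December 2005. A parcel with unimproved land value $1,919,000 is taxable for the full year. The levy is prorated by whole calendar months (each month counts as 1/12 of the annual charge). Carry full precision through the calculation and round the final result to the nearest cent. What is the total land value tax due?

$47,175.42

1 January – 31 May 2005: 5 months at 3.55% → $1,919,000 × 3.55% × 5/12 = $28,385.2083
1 June – 30 June 2005: 1 month at 3.95% → $1,919,000 × 3.95% × 1/12 = $6,316.7083
1 July – 31 December 2005: 6 months at 1.3% → $1,919,000 × 1.3% × 6/12 = $12,473.5000
Total = $47,175.4167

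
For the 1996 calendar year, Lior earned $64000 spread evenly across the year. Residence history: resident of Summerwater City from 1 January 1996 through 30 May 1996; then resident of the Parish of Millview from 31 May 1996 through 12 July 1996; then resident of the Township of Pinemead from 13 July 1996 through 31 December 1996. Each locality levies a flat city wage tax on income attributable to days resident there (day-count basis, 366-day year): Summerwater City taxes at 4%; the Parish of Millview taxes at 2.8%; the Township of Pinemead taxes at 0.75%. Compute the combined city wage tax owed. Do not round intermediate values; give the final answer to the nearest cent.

Summerwater City, 1 January – 30 May 1996: 151 days → $64000 × 4% × 151/366 = $1056.1749
The Parish of Millview, 31 May – 12 July 1996: 43 days → $64000 × 2.8% × 43/366 = $210.5355
The Township of Pinemead, 13 July – 31 December 1996: 172 days → $64000 × 0.75% × 172/366 = $225.5738
Total = $1492.2842

$1492.28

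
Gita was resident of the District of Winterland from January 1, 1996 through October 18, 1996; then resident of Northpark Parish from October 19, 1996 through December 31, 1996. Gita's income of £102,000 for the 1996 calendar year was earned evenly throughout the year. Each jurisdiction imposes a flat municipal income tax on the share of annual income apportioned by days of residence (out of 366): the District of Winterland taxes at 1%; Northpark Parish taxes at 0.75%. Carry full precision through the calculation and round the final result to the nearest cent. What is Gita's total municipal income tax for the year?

£968.44

The District of Winterland, January 1 – October 18, 1996: 292 days → £102,000 × 1% × 292/366 = £813.7705
Northpark Parish, October 19 – December 31, 1996: 74 days → £102,000 × 0.75% × 74/366 = £154.6721
Total = £968.4426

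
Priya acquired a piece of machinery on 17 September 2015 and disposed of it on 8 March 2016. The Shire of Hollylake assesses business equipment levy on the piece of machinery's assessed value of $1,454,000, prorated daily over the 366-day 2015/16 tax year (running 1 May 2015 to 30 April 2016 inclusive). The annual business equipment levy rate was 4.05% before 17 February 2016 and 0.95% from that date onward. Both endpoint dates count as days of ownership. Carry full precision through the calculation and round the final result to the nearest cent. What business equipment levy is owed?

$25,409.25

17 September 2015 – 16 February 2016: 153 days at 4.05% → $1,454,000 × 4.05% × 153/366 = $24,616.6967
17 February – 8 March 2016: 21 days at 0.95% → $1,454,000 × 0.95% × 21/366 = $792.5492
Total = $25,409.2459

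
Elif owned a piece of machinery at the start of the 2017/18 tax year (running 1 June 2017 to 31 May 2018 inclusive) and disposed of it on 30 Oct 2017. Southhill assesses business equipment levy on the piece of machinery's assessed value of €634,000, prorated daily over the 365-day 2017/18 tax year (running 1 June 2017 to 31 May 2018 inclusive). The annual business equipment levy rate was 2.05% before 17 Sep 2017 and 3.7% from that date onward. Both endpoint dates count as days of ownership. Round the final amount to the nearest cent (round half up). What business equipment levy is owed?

1 Jun – 16 Sep 2017: 108 days at 2.05% → €634,000 × 2.05% × 108/365 = €3,845.6877
17 Sep – 30 Oct 2017: 44 days at 3.7% → €634,000 × 3.7% × 44/365 = €2,827.8137
Total = €6,673.5014

€6,673.50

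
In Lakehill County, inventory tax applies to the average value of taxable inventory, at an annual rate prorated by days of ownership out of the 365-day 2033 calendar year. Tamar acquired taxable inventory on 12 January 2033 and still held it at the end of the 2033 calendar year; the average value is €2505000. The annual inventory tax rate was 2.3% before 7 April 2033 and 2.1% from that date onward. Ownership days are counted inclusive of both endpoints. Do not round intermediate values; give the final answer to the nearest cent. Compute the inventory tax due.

€52186.36

12 January – 6 April 2033: 85 days at 2.3% → €2505000 × 2.3% × 85/365 = €13417.1918
7 April – 31 December 2033: 269 days at 2.1% → €2505000 × 2.1% × 269/365 = €38769.1644
Total = €52186.3562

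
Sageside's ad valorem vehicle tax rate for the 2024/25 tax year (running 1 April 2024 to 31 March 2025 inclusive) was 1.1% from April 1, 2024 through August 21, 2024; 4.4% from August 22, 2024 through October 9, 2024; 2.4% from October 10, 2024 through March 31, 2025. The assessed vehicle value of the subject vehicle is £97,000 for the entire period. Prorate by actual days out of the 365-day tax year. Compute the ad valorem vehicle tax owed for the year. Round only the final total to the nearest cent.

£2,094.40

April 1 – August 21, 2024: 143 days at 1.1% → £97,000 × 1.1% × 143/365 = £418.0301
August 22 – October 9, 2024: 49 days at 4.4% → £97,000 × 4.4% × 49/365 = £572.9644
October 10, 2024 – March 31, 2025: 173 days at 2.4% → £97,000 × 2.4% × 173/365 = £1,103.4082
Total = £2,094.4027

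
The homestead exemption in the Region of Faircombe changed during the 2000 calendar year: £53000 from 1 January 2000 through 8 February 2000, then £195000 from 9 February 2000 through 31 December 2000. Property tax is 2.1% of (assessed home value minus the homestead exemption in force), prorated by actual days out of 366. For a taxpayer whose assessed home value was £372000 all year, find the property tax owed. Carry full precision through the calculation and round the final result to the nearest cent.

1 January – 8 February 2000: 39 days, exemption £53000 → (£372000 − £53000) × 2.1% × 39/366 = £713.8279
9 February – 31 December 2000: 327 days, exemption £195000 → (£372000 − £195000) × 2.1% × 327/366 = £3320.9262
Total = £4034.7541

£4034.75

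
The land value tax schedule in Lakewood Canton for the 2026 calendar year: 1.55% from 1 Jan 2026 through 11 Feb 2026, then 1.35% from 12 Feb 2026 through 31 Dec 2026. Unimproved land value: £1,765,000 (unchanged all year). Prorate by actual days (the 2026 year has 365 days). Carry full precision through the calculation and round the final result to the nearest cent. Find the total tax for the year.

£24,233.69

1 Jan – 11 Feb 2026: 42 days at 1.55% → £1,765,000 × 1.55% × 42/365 = £3,147.9863
12 Feb – 31 Dec 2026: 323 days at 1.35% → £1,765,000 × 1.35% × 323/365 = £21,085.7055
Total = £24,233.6918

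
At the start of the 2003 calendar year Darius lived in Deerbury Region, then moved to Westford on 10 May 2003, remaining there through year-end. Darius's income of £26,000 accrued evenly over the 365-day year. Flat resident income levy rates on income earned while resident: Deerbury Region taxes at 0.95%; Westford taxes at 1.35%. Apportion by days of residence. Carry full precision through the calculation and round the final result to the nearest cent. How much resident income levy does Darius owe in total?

Deerbury Region, 1 January – 9 May 2003: 129 days → £26,000 × 0.95% × 129/365 = £87.2959
Westford, 10 May – 31 December 2003: 236 days → £26,000 × 1.35% × 236/365 = £226.9479
Total = £314.2438

£314.24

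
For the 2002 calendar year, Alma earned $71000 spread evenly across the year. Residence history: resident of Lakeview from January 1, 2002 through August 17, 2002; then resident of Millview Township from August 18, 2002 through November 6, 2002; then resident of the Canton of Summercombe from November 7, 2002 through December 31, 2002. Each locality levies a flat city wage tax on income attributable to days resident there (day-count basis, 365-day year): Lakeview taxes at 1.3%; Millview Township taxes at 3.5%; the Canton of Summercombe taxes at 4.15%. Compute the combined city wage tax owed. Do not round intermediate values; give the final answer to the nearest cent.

$1574.55

Lakeview, January 1 – August 17, 2002: 229 days → $71000 × 1.3% × 229/365 = $579.0877
Millview Township, August 18 – November 6, 2002: 81 days → $71000 × 3.5% × 81/365 = $551.4658
The Canton of Summercombe, November 7 – December 31, 2002: 55 days → $71000 × 4.15% × 55/365 = $443.9932
Total = $1574.5466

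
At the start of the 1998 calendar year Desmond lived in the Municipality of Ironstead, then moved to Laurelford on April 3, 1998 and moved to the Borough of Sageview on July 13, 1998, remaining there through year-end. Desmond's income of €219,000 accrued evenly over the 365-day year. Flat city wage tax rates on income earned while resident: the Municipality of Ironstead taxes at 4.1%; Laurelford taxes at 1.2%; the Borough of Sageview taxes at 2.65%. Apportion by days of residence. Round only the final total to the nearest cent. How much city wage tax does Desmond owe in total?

The Municipality of Ironstead, January 1 – April 2, 1998: 92 days → €219,000 × 4.1% × 92/365 = €2,263.2000
Laurelford, April 3 – July 12, 1998: 101 days → €219,000 × 1.2% × 101/365 = €727.2000
The Borough of Sageview, July 13 – December 31, 1998: 172 days → €219,000 × 2.65% × 172/365 = €2,734.8000
Total = €5,725.2000

€5,725.20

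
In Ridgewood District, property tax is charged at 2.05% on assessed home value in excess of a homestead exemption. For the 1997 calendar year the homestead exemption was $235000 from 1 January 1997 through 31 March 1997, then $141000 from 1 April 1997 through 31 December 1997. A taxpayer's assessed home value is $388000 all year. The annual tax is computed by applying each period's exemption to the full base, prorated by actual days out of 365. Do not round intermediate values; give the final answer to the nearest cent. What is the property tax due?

1 January – 31 March 1997: 90 days, exemption $235000 → ($388000 − $235000) × 2.05% × 90/365 = $773.3836
1 April – 31 December 1997: 275 days, exemption $141000 → ($388000 − $141000) × 2.05% × 275/365 = $3814.9658
Total = $4588.3493

$4588.35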